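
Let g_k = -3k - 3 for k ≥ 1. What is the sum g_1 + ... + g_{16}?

Over k = 1..16: Σk = 136.
Total = (-3)·136 + (-3)·16 = -456.

-456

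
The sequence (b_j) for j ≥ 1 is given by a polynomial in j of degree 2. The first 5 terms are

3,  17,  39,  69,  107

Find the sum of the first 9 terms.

1203

1st diffs: 14, 22, 30, 38.
2nd diffs: 8, 8, 8 (constant).
Newton forward-difference form: b_j = 3 + 14·C(j-1,1) + 8·C(j-1,2).
Continuing: 153, 207, 269, 339.
Summing j = 1..9 (9 terms) gives 1203.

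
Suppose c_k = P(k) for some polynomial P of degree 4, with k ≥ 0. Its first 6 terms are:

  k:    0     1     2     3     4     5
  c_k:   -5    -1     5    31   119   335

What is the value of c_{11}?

11039

1st diffs: 4, 6, 26, 88, 216.
2nd diffs: 2, 20, 62, 128.
3rd diffs: 18, 42, 66.
4th diffs: 24, 24 (constant).
Newton forward-difference form: c_k = -5 + 4·C(k,1) + 2·C(k,2) + 18·C(k,3) + 24·C(k,4).
At k = 11: k = 11, so c_{11} = -5 + 44 + 110 + 2970 + 7920 = 11039.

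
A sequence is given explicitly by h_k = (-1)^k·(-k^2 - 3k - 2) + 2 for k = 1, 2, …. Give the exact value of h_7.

(-1)^7 = -1; -k^2 - 3k - 2 at k=7 is -72; so h_7 = 74.

74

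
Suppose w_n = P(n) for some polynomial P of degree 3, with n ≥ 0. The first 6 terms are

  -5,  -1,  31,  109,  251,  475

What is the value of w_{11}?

4549

1st diffs: 4, 32, 78, 142, 224.
2nd diffs: 28, 46, 64, 82.
3rd diffs: 18, 18, 18 (constant).
So w_n = 3n^3 + 5n^2 - 4n - 5.
Evaluating at n = 11 gives w_{11} = 4549.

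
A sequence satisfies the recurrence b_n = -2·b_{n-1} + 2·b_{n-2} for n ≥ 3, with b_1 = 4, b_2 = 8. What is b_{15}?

-1889792

Applying the relation repeatedly:
b_3 = -8, b_4 = 32, b_5 = -80, …, b_{12} = 92672, b_{13} = -253184, b_{14} = 691712, b_{15} = -1889792.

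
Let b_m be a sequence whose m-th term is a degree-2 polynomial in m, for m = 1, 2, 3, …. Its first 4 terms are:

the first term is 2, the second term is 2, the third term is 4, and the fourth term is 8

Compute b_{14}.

158

1st diffs: 0, 2, 4.
2nd diffs: 2, 2 (constant).
So b_m = m^2 - 3m + 4.
Evaluating at m = 14 gives b_{14} = 158.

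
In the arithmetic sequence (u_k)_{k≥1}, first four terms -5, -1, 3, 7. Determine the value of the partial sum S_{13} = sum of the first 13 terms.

247

Common difference d = 4.
u_k = -5 + (k - 1)·4.
u_{13} = 43; S = 13·(-5 + 43)/2 = 247.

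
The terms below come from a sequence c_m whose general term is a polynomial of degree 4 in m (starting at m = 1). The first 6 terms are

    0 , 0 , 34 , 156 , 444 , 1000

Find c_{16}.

1st diffs: 0, 34, 122, 288, 556.
2nd diffs: 34, 88, 166, 268.
3rd diffs: 54, 78, 102.
4th diffs: 24, 24 (constant).
Newton forward-difference form: c_m = 34·C(m-1,2) + 54·C(m-1,3) + 24·C(m-1,4).
At m = 16: m-1 = 15, so c_{16} = 3570 + 24570 + 32760 = 60900.

60900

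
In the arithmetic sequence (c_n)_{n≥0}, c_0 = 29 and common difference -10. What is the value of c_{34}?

-311

c_n = 29 + (n - 0)·(-10).
c_{34} = 29 + 34·(-10) = -311.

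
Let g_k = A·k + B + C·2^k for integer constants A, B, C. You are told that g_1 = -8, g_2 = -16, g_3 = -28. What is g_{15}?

Plug in k = 1, 2, 3: A + B + 2C = -8; 2A + B + 4C = -16; 3A + B + 8C = -28.
Subtracting the first from the second: A + 2C = -8.
Subtracting the second from the third: A + 4C = -12.
Solving: C = -2, A = -4, then B = 0.
Therefore g_{15} = -60 + 0 + (-2)·32768 = -65596.

-65596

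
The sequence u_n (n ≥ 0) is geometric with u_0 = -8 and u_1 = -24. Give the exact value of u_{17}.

-1033121304

Common ratio r = 3.
u_n = (-8)·3^(n-0).
u_{17} = (-8)·3^17 = -1033121304.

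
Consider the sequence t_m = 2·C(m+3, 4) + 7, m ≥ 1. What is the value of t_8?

667

C(11, 4) = 330, so t_8 = 667.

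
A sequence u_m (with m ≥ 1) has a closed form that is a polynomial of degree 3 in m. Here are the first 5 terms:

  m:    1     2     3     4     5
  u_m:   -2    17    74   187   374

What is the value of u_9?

2222

1st diffs: 19, 57, 113, 187.
2nd diffs: 38, 56, 74.
3rd diffs: 18, 18 (constant).
Newton forward-difference form: u_m = -2 + 19·C(m-1,1) + 38·C(m-1,2) + 18·C(m-1,3).
At m = 9: m-1 = 8, so u_9 = -2 + 152 + 1064 + 1008 = 2222.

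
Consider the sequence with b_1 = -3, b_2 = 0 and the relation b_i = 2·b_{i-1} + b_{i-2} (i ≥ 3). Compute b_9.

-507

Iterate the recurrence:
b_3 = -3, b_4 = -6, b_5 = -15, b_6 = -36, b_7 = -87, b_8 = -210, b_9 = -507.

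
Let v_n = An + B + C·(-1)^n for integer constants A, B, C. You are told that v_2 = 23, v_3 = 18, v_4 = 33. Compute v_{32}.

Plug in n = 2, 3, 4: 2A + B + C = 23; 3A + B - C = 18; 4A + B + C = 33.
Subtracting the first from the second: A - 2C = -5.
Subtracting the second from the third: A + 2C = 15.
Solving: C = 5, A = 5, then B = 8.
Hence v_{32} = 5·32 + 8 + 5·1 = 173.

173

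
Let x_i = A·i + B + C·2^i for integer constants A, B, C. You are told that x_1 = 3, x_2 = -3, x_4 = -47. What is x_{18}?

The three given values yield: A + B + 2C = 3; 2A + B + 4C = -3; 4A + B + 16C = -47.
Subtracting the first from the second: A + 2C = -6.
Subtracting the second from the third: 2A + 12C = -44.
Solving: C = -4, A = 2, then B = 9.
So x_i = 2·i + 9 + (-4)·2^i; at i=18 this is -1048531.

-1048531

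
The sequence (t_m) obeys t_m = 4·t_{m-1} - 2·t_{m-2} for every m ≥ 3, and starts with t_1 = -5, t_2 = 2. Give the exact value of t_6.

Step forward from the initial values:
t_3 = 18, t_4 = 68, t_5 = 236, t_6 = 808.

808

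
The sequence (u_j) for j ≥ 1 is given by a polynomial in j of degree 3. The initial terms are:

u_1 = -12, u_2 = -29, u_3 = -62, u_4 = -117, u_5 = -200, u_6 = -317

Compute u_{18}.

1st diffs: -17, -33, -55, -83, -117.
2nd diffs: -16, -22, -28, -34.
3rd diffs: -6, -6, -6 (constant).
So u_j = -j^3 - 2j^2 - 4j - 5.
Evaluating at j = 18 gives u_{18} = -6557.

-6557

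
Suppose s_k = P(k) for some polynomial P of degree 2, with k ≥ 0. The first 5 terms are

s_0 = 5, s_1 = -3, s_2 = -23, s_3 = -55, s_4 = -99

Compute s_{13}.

1st diffs: -8, -20, -32, -44.
2nd diffs: -12, -12, -12 (constant).
So s_k = -6k^2 - 2k + 5.
Evaluating at k = 13 gives s_{13} = -1035.

-1035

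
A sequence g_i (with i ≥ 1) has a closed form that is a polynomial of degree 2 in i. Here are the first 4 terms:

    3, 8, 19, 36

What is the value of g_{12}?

1st diffs: 5, 11, 17.
2nd diffs: 6, 6 (constant).
So g_i = 3i^2 - 4i + 4.
Evaluating at i = 12 gives g_{12} = 388.

388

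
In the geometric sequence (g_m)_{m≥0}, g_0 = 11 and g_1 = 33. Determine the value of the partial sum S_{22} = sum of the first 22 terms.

Common ratio r = 3.
g_m = 11·3^(m-0).
S = 11·(3^22 - 1)/(3 - 1) = 11·(31381059609 - 1)/(2) = 172595827844.

172595827844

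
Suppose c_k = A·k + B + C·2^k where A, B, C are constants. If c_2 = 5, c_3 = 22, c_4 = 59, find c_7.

610

Write the equations: 2A + B + 4C = 5; 3A + B + 8C = 22; 4A + B + 16C = 59.
Subtracting the first from the second: A + 4C = 17.
Subtracting the second from the third: A + 8C = 37.
Solving: C = 5, A = -3, then B = -9.
Hence c_7 = -3·7 + (-9) + 5·128 = 610.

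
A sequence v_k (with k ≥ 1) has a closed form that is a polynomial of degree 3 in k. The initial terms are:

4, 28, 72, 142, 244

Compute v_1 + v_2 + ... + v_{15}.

19870

1st diffs: 24, 44, 70, 102.
2nd diffs: 20, 26, 32.
3rd diffs: 6, 6 (constant).
Newton forward-difference form: v_k = 4 + 24·C(k-1,1) + 20·C(k-1,2) + 6·C(k-1,3).
Continuing: …, 384, 568, 802, 1092, …, v_{15} = 4344.
Summing k = 1..15 (15 terms) gives 19870.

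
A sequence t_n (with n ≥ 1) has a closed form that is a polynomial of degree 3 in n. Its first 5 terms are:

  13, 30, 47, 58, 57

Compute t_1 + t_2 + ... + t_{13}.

1st diffs: 17, 17, 11, -1.
2nd diffs: 0, -6, -12.
3rd diffs: -6, -6 (constant).
Newton forward-difference form: t_n = 13 + 17·C(n-1,1) + (-6)·C(n-1,3).
Continuing: …, 38, -5, -78, -187, …, t_{13} = -1103.
Summing n = 1..13 (13 terms) gives -2795.

-2795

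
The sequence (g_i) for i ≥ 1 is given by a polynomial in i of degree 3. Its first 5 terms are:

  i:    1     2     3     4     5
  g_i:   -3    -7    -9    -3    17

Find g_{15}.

1st diffs: -4, -2, 6, 20.
2nd diffs: 2, 8, 14.
3rd diffs: 6, 6 (constant).
Newton forward-difference form: g_i = -3 + (-4)·C(i-1,1) + 2·C(i-1,2) + 6·C(i-1,3).
At i = 15: i-1 = 14, so g_{15} = -3 - 56 + 182 + 2184 = 2307.

2307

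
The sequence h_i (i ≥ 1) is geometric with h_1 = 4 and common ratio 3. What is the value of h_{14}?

h_i = 4·3^(i-1).
h_{14} = 4·3^13 = 6377292.

6377292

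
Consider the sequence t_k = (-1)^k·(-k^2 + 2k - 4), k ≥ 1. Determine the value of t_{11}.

103

(-1)^11 = -1; -k^2 + 2k - 4 at k=11 is -103; so t_{11} = 103.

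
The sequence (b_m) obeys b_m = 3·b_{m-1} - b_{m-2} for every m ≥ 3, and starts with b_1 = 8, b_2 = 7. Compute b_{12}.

b_3 = 13; b_4 = 32; b_5 = 83; b_6 = 217; b_7 = 568; b_8 = 1487; b_9 = 3893; b_{10} = 10192; b_{11} = 26683; b_{12} = 69857.

69857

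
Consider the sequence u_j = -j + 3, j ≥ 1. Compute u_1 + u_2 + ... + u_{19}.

-133

Over j = 1..19: Σj = 190.
Total = (-1)·190 + (3)·19 = -133.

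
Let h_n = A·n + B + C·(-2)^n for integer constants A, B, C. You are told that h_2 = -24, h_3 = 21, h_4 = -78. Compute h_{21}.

The three given values yield: 2A + B + 4C = -24; 3A + B - 8C = 21; 4A + B + 16C = -78.
Subtracting the first from the second: A - 12C = 45.
Subtracting the second from the third: A + 24C = -99.
Solving: C = -4, A = -3, then B = -2.
So h_n = -3·n + (-2) + (-4)·(-2)^n; at n=21 this is 8388543.

8388543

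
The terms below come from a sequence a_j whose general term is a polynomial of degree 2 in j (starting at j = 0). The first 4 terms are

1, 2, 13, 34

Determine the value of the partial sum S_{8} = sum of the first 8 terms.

1st diffs: 1, 11, 21.
2nd diffs: 10, 10 (constant).
So a_j = 5j^2 - 4j + 1.
Continuing: 65, 106, 157, 218.
Summing j = 0..7 (8 terms) gives 596.

596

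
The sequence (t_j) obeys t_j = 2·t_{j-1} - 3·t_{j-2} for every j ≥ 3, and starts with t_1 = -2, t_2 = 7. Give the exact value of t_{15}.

7040

Compute successive terms:
t_3 = 20;  t_4 = 19;  t_5 = -22;  …;  t_{12} = -1973;  t_{13} = -4798;  t_{14} = -3677;  t_{15} = 7040.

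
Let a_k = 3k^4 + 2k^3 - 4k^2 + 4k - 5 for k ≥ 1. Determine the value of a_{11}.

a_{11} = 3·11^4 + 2·11^3 - 4·11^2 + 4·11 - 5 = 46140.

46140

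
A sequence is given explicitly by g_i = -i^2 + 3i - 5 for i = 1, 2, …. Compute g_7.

g_7 = -1·7^2 + 3·7 - 5 = -33.

-33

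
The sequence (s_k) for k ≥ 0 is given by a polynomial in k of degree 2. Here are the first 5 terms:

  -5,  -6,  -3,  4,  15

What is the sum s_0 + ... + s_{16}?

2499

1st diffs: -1, 3, 7, 11.
2nd diffs: 4, 4, 4 (constant).
Newton forward-difference form: s_k = -5 + (-1)·C(k,1) + 4·C(k,2).
Continuing: …, 30, 49, 72, 99, …, s_{16} = 459.
Summing k = 0..16 (17 terms) gives 2499.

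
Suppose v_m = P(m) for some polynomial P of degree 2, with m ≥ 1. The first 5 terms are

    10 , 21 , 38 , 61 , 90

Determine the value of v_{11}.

1st diffs: 11, 17, 23, 29.
2nd diffs: 6, 6, 6 (constant).
Newton forward-difference form: v_m = 10 + 11·C(m-1,1) + 6·C(m-1,2).
At m = 11: m-1 = 10, so v_{11} = 10 + 110 + 270 = 390.

390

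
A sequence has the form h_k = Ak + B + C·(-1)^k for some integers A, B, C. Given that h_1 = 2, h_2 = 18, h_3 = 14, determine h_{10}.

66

The three given values yield: A + B - C = 2; 2A + B + C = 18; 3A + B - C = 14.
Subtracting the first from the second: A + 2C = 16.
Subtracting the second from the third: A - 2C = -4.
Solving: C = 5, A = 6, then B = 1.
Therefore h_{10} = 60 + 1 + 5·1 = 66.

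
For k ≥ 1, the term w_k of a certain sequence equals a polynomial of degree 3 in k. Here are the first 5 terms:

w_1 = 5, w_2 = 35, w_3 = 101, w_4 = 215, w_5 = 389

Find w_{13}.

5381

1st diffs: 30, 66, 114, 174.
2nd diffs: 36, 48, 60.
3rd diffs: 12, 12 (constant).
Newton forward-difference form: w_k = 5 + 30·C(k-1,1) + 36·C(k-1,2) + 12·C(k-1,3).
At k = 13: k-1 = 12, so w_{13} = 5 + 360 + 2376 + 2640 = 5381.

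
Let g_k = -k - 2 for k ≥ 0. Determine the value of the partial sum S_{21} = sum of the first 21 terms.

Over k = 0..20: Σk = 210.
Total = (-1)·210 + (-2)·21 = -252.

-252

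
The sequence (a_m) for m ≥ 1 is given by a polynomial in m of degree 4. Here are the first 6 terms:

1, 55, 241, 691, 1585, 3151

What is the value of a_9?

1st diffs: 54, 186, 450, 894, 1566.
2nd diffs: 132, 264, 444, 672.
3rd diffs: 132, 180, 228.
4th diffs: 48, 48 (constant).
Newton forward-difference form: a_m = 1 + 54·C(m-1,1) + 132·C(m-1,2) + 132·C(m-1,3) + 48·C(m-1,4).
At m = 9: m-1 = 8, so a_9 = 1 + 432 + 3696 + 7392 + 3360 = 14881.

14881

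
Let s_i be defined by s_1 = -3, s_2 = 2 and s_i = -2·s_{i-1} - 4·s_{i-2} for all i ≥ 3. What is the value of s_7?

Applying the relation repeatedly:
s_3 = 8;  s_4 = -24;  s_5 = 16;  s_6 = 64;  s_7 = -192.

-192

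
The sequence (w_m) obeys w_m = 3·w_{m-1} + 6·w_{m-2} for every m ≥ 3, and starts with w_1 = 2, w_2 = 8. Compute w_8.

Compute successive terms:
w_3 = 36;  w_4 = 156;  w_5 = 684;  w_6 = 2988;  w_7 = 13068;  w_8 = 57132.

57132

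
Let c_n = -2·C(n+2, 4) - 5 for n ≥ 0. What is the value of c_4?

C(6, 4) = 15, so c_4 = -35.

-35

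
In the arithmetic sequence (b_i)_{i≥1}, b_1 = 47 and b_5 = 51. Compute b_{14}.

Common difference d = (51 - 47) / (5 - 1) = 1.
b_i = 47 + (i - 1)·1.
b_{14} = 47 + 13·1 = 60.

60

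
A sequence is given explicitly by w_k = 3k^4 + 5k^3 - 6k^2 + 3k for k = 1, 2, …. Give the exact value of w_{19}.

423149

w_{19} = 3·19^4 + 5·19^3 - 6·19^2 + 3·19 = 423149.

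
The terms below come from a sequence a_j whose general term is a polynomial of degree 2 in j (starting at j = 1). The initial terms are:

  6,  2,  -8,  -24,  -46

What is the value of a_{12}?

1st diffs: -4, -10, -16, -22.
2nd diffs: -6, -6, -6 (constant).
Newton forward-difference form: a_j = 6 + (-4)·C(j-1,1) + (-6)·C(j-1,2).
At j = 12: j-1 = 11, so a_{12} = 6 - 44 - 330 = -368.

-368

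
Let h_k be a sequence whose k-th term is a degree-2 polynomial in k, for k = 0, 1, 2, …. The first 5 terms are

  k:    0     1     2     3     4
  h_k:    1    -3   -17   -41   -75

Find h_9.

1st diffs: -4, -14, -24, -34.
2nd diffs: -10, -10, -10 (constant).
Newton forward-difference form: h_k = 1 + (-4)·C(k,1) + (-10)·C(k,2).
At k = 9: k = 9, so h_9 = 1 - 36 - 360 = -395.

-395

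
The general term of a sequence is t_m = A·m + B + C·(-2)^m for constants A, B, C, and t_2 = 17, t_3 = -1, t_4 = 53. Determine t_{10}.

2105

Plug in m = 2, 3, 4: 2A + B + 4C = 17; 3A + B - 8C = -1; 4A + B + 16C = 53.
Subtracting the first from the second: A - 12C = -18.
Subtracting the second from the third: A + 24C = 54.
Solving: C = 2, A = 6, then B = -3.
Hence t_{10} = 6·10 + (-3) + 2·1024 = 2105.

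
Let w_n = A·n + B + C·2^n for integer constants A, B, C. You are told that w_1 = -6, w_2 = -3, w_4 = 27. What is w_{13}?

Write the equations: A + B + 2C = -6; 2A + B + 4C = -3; 4A + B + 16C = 27.
Subtracting the first from the second: A + 2C = 3.
Subtracting the second from the third: 2A + 12C = 30.
Solving: C = 3, A = -3, then B = -9.
Therefore w_{13} = -39 + (-9) + 3·8192 = 24528.

24528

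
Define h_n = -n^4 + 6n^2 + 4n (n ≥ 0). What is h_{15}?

h_{15} = -1·15^4 + 6·15^2 + 4·15 = -49215.

-49215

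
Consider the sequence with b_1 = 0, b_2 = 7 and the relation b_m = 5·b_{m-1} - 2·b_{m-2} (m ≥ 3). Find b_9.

318255

Iterate the recurrence:
b_3 = 35; b_4 = 161; b_5 = 735; b_6 = 3353; b_7 = 15295; b_8 = 69769; b_9 = 318255.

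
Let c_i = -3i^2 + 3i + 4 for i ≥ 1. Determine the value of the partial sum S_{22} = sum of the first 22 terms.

Over i = 1..22: Σi = 253, Σi² = 3795.
Total = (-3)·3795 + (3)·253 + (4)·22 = -10538.

-10538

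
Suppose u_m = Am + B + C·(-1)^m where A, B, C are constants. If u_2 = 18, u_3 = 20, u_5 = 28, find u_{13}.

60

Write the equations: 2A + B + C = 18; 3A + B - C = 20; 5A + B - C = 28.
Subtracting the first from the second: A - 2C = 2.
Subtracting the second from the third: 2A = 8.
Solving: C = 1, A = 4, then B = 9.
Hence u_{13} = 4·13 + 9 + 1·(-1) = 60.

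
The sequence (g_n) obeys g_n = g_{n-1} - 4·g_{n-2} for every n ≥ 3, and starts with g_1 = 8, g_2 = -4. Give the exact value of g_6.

204

g_3 = -36; g_4 = -20; g_5 = 124; g_6 = 204.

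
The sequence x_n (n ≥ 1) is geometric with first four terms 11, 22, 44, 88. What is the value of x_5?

176

Common ratio r = 2.
x_n = 11·2^(n-1).
x_5 = 11·2^4 = 176.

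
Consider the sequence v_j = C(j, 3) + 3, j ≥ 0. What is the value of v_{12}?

C(12, 3) = 220, so v_{12} = 223.

223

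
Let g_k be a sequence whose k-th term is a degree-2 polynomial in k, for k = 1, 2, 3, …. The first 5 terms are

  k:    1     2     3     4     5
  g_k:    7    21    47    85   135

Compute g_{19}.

1st diffs: 14, 26, 38, 50.
2nd diffs: 12, 12, 12 (constant).
Newton forward-difference form: g_k = 7 + 14·C(k-1,1) + 12·C(k-1,2).
At k = 19: k-1 = 18, so g_{19} = 7 + 252 + 1836 = 2095.

2095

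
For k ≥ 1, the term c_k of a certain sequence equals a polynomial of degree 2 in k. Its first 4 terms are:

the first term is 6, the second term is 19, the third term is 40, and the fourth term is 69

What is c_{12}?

589

1st diffs: 13, 21, 29.
2nd diffs: 8, 8 (constant).
Newton forward-difference form: c_k = 6 + 13·C(k-1,1) + 8·C(k-1,2).
At k = 12: k-1 = 11, so c_{12} = 6 + 143 + 440 = 589.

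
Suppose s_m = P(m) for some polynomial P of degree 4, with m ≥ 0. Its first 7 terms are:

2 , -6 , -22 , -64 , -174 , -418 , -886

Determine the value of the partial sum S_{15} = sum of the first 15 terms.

-101092

1st diffs: -8, -16, -42, -110, -244, -468.
2nd diffs: -8, -26, -68, -134, -224.
3rd diffs: -18, -42, -66, -90.
4th diffs: -24, -24, -24 (constant).
Newton forward-difference form: s_m = 2 + (-8)·C(m,1) + (-8)·C(m,2) + (-18)·C(m,3) + (-24)·C(m,4).
Continuing: …, -1692, -2974, -4894, -7638, …, s_{14} = -31414.
Summing m = 0..14 (15 terms) gives -101092.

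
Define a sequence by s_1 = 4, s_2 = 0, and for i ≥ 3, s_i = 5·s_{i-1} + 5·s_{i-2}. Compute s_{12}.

140937500

s_3 = 20  s_4 = 100  s_5 = 600  s_6 = 3500  s_7 = 20500  s_8 = 120000  s_9 = 702500  s_{10} = 4112500  s_{11} = 24075000  s_{12} = 140937500.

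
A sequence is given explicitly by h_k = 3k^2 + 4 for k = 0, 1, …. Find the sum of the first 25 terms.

14800

Over k = 0..24: Σk = 300, Σk² = 4900.
Total = (3)·4900 + (4)·25 = 14800.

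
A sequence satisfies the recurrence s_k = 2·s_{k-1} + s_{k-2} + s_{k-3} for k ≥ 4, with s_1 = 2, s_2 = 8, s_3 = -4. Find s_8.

98

Step forward from the initial values:
s_4 = 2; s_5 = 8; s_6 = 14; s_7 = 38; s_8 = 98.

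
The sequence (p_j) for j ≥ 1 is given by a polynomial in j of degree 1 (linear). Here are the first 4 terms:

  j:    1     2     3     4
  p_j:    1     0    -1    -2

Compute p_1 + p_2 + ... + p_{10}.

-35

1st diffs: -1, -1, -1 (constant).
So p_j = -j + 2.
Continuing: …, -3, -4, -5, -6, …, p_{10} = -8.
Summing j = 1..10 (10 terms) gives -35.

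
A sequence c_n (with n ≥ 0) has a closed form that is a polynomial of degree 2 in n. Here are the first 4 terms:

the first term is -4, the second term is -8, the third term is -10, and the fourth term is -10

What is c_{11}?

1st diffs: -4, -2, 0.
2nd diffs: 2, 2 (constant).
Newton forward-difference form: c_n = -4 + (-4)·C(n,1) + 2·C(n,2).
At n = 11: n = 11, so c_{11} = -4 - 44 + 110 = 62.

62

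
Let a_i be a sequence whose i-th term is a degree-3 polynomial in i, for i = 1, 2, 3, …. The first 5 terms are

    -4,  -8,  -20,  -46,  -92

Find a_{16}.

1st diffs: -4, -12, -26, -46.
2nd diffs: -8, -14, -20.
3rd diffs: -6, -6 (constant).
Newton forward-difference form: a_i = -4 + (-4)·C(i-1,1) + (-8)·C(i-1,2) + (-6)·C(i-1,3).
At i = 16: i-1 = 15, so a_{16} = -4 - 60 - 840 - 2730 = -3634.

-3634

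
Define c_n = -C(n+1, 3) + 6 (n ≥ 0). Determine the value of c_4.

C(5, 3) = 10, so c_4 = -4.

-4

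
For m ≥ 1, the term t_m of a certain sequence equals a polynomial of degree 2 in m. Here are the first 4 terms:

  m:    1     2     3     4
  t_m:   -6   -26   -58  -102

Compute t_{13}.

-1038

1st diffs: -20, -32, -44.
2nd diffs: -12, -12 (constant).
Newton forward-difference form: t_m = -6 + (-20)·C(m-1,1) + (-12)·C(m-1,2).
At m = 13: m-1 = 12, so t_{13} = -6 - 240 - 792 = -1038.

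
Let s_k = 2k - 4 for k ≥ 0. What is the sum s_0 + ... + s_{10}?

Over k = 0..10: Σk = 55.
Total = (2)·55 + (-4)·11 = 66.

66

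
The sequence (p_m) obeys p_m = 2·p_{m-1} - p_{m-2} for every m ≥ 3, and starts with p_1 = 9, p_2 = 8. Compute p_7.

Iterate the recurrence:
p_3 = 7; p_4 = 6; p_5 = 5; p_6 = 4; p_7 = 3.
(Characteristic roots are 1 and 1.)

3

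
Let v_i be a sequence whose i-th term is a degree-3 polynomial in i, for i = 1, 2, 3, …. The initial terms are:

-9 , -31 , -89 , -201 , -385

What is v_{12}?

1st diffs: -22, -58, -112, -184.
2nd diffs: -36, -54, -72.
3rd diffs: -18, -18 (constant).
Newton forward-difference form: v_i = -9 + (-22)·C(i-1,1) + (-36)·C(i-1,2) + (-18)·C(i-1,3).
At i = 12: i-1 = 11, so v_{12} = -9 - 242 - 1980 - 2970 = -5201.

-5201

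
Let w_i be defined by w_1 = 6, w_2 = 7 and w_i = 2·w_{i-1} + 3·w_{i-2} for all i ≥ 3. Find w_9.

Iterate the recurrence:
w_3 = 32  w_4 = 85  w_5 = 266  w_6 = 787  w_7 = 2372  w_8 = 7105  w_9 = 21326.
(Characteristic roots are 3 and -1.)

21326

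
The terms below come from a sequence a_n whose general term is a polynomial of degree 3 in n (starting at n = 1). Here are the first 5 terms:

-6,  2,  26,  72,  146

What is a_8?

596

1st diffs: 8, 24, 46, 74.
2nd diffs: 16, 22, 28.
3rd diffs: 6, 6 (constant).
Newton forward-difference form: a_n = -6 + 8·C(n-1,1) + 16·C(n-1,2) + 6·C(n-1,3).
At n = 8: n-1 = 7, so a_8 = -6 + 56 + 336 + 210 = 596.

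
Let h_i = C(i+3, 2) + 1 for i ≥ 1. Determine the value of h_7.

46

C(10, 2) = 45, so h_7 = 46.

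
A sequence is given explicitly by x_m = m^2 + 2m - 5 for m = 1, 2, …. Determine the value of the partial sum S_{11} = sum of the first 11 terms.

583

Over m = 1..11: Σm = 66, Σm² = 506.
Total = (1)·506 + (2)·66 + (-5)·11 = 583.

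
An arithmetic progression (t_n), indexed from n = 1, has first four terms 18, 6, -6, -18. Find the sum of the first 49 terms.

Common difference d = -12.
t_n = 18 + (n - 1)·(-12).
t_{49} = -558; S = 49·(18 + (-558))/2 = -13230.

-13230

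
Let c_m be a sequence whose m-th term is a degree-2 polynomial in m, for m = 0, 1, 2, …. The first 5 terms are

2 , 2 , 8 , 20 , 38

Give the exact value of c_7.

128

1st diffs: 0, 6, 12, 18.
2nd diffs: 6, 6, 6 (constant).
So c_m = 3m^2 - 3m + 2.
Evaluating at m = 7 gives c_7 = 128.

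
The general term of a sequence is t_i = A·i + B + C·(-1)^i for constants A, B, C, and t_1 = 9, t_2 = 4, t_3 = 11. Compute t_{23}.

Plug in i = 1, 2, 3: A + B - C = 9; 2A + B + C = 4; 3A + B - C = 11.
Subtracting the first from the second: A + 2C = -5.
Subtracting the second from the third: A - 2C = 7.
Solving: C = -3, A = 1, then B = 5.
Therefore t_{23} = 23 + 5 + (-3)·(-1) = 31.

31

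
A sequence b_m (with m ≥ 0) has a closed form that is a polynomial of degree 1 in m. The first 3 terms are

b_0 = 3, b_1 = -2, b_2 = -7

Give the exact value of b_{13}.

1st diffs: -5, -5 (constant).
So b_m = -5m + 3.
Evaluating at m = 13 gives b_{13} = -62.

-62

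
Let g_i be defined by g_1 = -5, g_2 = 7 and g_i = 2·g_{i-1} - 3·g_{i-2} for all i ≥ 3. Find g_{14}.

-7817

Applying the relation repeatedly:
g_3 = 29, g_4 = 37, g_5 = -13, …, g_{11} = 941, g_{12} = -2171, g_{13} = -7165, g_{14} = -7817.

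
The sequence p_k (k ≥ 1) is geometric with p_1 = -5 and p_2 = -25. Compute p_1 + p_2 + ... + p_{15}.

-38146972655

Common ratio r = 5.
p_k = (-5)·5^(k-1).
S = (-5)·(5^15 - 1)/(5 - 1) = (-5)·(30517578125 - 1)/(4) = -38146972655.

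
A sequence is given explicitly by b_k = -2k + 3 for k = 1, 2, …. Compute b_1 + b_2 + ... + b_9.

Over k = 1..9: Σk = 45.
Total = (-2)·45 + (3)·9 = -63.

-63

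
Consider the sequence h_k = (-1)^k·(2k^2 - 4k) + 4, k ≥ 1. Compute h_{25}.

(-1)^25 = -1; 2k^2 - 4k at k=25 is 1150; so h_{25} = -1146.

-1146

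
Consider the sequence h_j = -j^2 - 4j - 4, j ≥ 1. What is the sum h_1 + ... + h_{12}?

-1010

Over j = 1..12: Σj = 78, Σj² = 650.
Total = (-1)·650 + (-4)·78 + (-4)·12 = -1010.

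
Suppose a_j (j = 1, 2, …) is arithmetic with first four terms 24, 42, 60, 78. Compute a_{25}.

Common difference d = 18.
a_j = 24 + (j - 1)·18.
a_{25} = 24 + 24·18 = 456.

456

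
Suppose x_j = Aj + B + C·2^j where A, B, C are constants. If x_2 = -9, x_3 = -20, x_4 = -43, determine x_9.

-1526

The three given values yield: 2A + B + 4C = -9; 3A + B + 8C = -20; 4A + B + 16C = -43.
Subtracting the first from the second: A + 4C = -11.
Subtracting the second from the third: A + 8C = -23.
Solving: C = -3, A = 1, then B = 1.
Therefore x_9 = 9 + 1 + (-3)·512 = -1526.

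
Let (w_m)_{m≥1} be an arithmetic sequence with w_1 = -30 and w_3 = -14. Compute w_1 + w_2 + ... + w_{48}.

7584

Common difference d = (-14 - (-30)) / (3 - 1) = 8.
w_m = -30 + (m - 1)·8.
w_{48} = 346; S = 48·(-30 + 346)/2 = 7584.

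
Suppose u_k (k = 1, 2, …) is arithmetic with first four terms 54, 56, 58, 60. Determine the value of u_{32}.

116

Common difference d = 2.
u_k = 54 + (k - 1)·2.
u_{32} = 54 + 31·2 = 116.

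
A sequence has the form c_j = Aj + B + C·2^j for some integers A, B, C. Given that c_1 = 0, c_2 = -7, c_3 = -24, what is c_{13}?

-40914

At j = 1, 2, 3: A + B + 2C = 0; 2A + B + 4C = -7; 3A + B + 8C = -24.
Subtracting the first from the second: A + 2C = -7.
Subtracting the second from the third: A + 4C = -17.
Solving: C = -5, A = 3, then B = 7.
So c_j = 3·j + 7 + (-5)·2^j; at j=13 this is -40914.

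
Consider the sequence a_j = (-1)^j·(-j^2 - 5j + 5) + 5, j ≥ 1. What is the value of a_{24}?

(-1)^24 = 1; -j^2 - 5j + 5 at j=24 is -691; so a_{24} = -686.

-686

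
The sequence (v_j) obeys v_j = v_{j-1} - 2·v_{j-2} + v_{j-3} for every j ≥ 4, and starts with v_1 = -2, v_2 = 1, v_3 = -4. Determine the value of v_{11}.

v_4 = -8, v_5 = 1, v_6 = 13, v_7 = 3, v_8 = -22, v_9 = -15, v_{10} = 32, v_{11} = 40.

40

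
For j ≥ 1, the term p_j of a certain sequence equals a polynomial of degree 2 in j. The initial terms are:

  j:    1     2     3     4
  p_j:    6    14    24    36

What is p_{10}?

1st diffs: 8, 10, 12.
2nd diffs: 2, 2 (constant).
Newton forward-difference form: p_j = 6 + 8·C(j-1,1) + 2·C(j-1,2).
At j = 10: j-1 = 9, so p_{10} = 6 + 72 + 72 = 150.

150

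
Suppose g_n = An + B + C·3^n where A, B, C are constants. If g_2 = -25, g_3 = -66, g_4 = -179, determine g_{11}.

The three given values yield: 2A + B + 9C = -25; 3A + B + 27C = -66; 4A + B + 81C = -179.
Subtracting the first from the second: A + 18C = -41.
Subtracting the second from the third: A + 54C = -113.
Solving: C = -2, A = -5, then B = 3.
So g_n = -5·n + 3 + (-2)·3^n; at n=11 this is -354346.

-354346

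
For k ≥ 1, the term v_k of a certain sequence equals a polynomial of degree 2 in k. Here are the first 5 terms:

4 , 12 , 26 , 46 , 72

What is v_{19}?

1st diffs: 8, 14, 20, 26.
2nd diffs: 6, 6, 6 (constant).
Newton forward-difference form: v_k = 4 + 8·C(k-1,1) + 6·C(k-1,2).
At k = 19: k-1 = 18, so v_{19} = 4 + 144 + 918 = 1066.

1066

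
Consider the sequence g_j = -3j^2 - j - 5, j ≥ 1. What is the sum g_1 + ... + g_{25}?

-17025

Over j = 1..25: Σj = 325, Σj² = 5525.
Total = (-3)·5525 + (-1)·325 + (-5)·25 = -17025.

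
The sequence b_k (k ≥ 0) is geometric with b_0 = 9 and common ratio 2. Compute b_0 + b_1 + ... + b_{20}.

b_k = 9·2^(k-0).
S = 9·(2^21 - 1)/(2 - 1) = 9·(2097152 - 1)/(1) = 18874359.

18874359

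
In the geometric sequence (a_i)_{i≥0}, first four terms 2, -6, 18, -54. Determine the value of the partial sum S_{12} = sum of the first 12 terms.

-265720

Common ratio r = -3.
a_i = 2·(-3)^(i-0).
S = 2·((-3)^12 - 1)/(-3 - 1) = 2·(531441 - 1)/(-4) = -265720.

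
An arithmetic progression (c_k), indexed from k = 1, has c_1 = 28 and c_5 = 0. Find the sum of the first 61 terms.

-11102

Common difference d = (0 - 28) / (5 - 1) = -7.
c_k = 28 + (k - 1)·(-7).
c_{61} = -392; S = 61·(28 + (-392))/2 = -11102.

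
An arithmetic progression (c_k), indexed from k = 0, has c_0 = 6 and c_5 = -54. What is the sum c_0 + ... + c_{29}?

Common difference d = (-54 - 6) / (5 - 0) = -12.
c_k = 6 + (k - 0)·(-12).
c_{29} = -342; S = 30·(6 + (-342))/2 = -5040.

-5040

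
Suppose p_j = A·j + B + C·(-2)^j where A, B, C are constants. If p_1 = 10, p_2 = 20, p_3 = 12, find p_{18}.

Write the equations: A + B - 2C = 10; 2A + B + 4C = 20; 3A + B - 8C = 12.
Subtracting the first from the second: A + 6C = 10.
Subtracting the second from the third: A - 12C = -8.
Solving: C = 1, A = 4, then B = 8.
Hence p_{18} = 4·18 + 8 + 1·262144 = 262224.

262224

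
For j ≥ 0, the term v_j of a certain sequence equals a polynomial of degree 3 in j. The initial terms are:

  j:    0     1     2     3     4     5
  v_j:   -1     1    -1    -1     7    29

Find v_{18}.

1st diffs: 2, -2, 0, 8, 22.
2nd diffs: -4, 2, 8, 14.
3rd diffs: 6, 6, 6 (constant).
Newton forward-difference form: v_j = -1 + 2·C(j,1) + (-4)·C(j,2) + 6·C(j,3).
At j = 18: j = 18, so v_{18} = -1 + 36 - 612 + 4896 = 4319.

4319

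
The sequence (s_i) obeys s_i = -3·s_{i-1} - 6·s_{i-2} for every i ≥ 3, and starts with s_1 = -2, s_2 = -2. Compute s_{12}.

Step forward from the initial values:
s_3 = 18;  s_4 = -42;  s_5 = 18;  s_6 = 198;  s_7 = -702;  s_8 = 918;  s_9 = 1458;  s_{10} = -9882;  s_{11} = 20898;  s_{12} = -3402.

-3402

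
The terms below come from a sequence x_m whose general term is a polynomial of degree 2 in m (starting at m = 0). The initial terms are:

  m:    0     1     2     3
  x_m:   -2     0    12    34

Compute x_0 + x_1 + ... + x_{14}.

4730

1st diffs: 2, 12, 22.
2nd diffs: 10, 10 (constant).
So x_m = 5m^2 - 3m - 2.
Continuing: …, 66, 108, 160, 222, …, x_{14} = 936.
Summing m = 0..14 (15 terms) gives 4730.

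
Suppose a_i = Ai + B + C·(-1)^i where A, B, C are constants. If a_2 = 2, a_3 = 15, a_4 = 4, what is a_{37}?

49

At i = 2, 3, 4: 2A + B + C = 2; 3A + B - C = 15; 4A + B + C = 4.
Subtracting the first from the second: A - 2C = 13.
Subtracting the second from the third: A + 2C = -11.
Solving: C = -6, A = 1, then B = 6.
Hence a_{37} = 1·37 + 6 + (-6)·(-1) = 49.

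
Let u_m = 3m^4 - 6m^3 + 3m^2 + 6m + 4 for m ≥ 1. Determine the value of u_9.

u_9 = 3·9^4 - 6·9^3 + 3·9^2 + 6·9 + 4 = 15610.

15610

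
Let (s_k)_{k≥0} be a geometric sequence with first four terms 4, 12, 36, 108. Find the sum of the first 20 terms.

Common ratio r = 3.
s_k = 4·3^(k-0).
S = 4·(3^20 - 1)/(3 - 1) = 4·(3486784401 - 1)/(2) = 6973568800.

6973568800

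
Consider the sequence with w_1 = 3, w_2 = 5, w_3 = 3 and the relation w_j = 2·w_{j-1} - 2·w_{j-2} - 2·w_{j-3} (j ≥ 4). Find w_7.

-24

Iterate the recurrence:
w_4 = -10, w_5 = -36, w_6 = -58, w_7 = -24.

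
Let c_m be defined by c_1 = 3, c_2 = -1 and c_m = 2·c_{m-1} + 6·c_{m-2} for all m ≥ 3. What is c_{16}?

Compute successive terms:
c_3 = 16; c_4 = 26; c_5 = 148; …; c_{13} = 4103488; c_{14} = 14955584; c_{15} = 54532096; c_{16} = 198797696.

198797696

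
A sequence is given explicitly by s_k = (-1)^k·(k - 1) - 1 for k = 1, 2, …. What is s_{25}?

(-1)^25 = -1; k - 1 at k=25 is 24; so s_{25} = -25.

-25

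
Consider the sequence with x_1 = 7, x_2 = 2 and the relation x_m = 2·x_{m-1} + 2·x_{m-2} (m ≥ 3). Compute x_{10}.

17440

Compute successive terms:
x_3 = 18, x_4 = 40, x_5 = 116, x_6 = 312, x_7 = 856, x_8 = 2336, x_9 = 6384, x_{10} = 17440.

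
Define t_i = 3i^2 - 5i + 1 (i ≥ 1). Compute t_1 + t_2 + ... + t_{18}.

5490

Over i = 1..18: Σi = 171, Σi² = 2109.
Total = (3)·2109 + (-5)·171 + (1)·18 = 5490.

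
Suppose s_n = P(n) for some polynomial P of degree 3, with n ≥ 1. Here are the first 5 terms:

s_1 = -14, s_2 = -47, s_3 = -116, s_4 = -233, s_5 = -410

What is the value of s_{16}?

1st diffs: -33, -69, -117, -177.
2nd diffs: -36, -48, -60.
3rd diffs: -12, -12 (constant).
Newton forward-difference form: s_n = -14 + (-33)·C(n-1,1) + (-36)·C(n-1,2) + (-12)·C(n-1,3).
At n = 16: n-1 = 15, so s_{16} = -14 - 495 - 3780 - 5460 = -9749.

-9749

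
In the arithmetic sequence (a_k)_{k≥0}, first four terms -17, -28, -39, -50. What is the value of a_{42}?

-479

Common difference d = -11.
a_k = -17 + (k - 0)·(-11).
a_{42} = -17 + 42·(-11) = -479.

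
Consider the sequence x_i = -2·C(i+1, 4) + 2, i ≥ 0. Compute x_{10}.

C(11, 4) = 330, so x_{10} = -658.

-658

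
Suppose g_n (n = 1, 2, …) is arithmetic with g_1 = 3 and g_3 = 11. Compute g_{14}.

55

Common difference d = (11 - 3) / (3 - 1) = 4.
g_n = 3 + (n - 1)·4.
g_{14} = 3 + 13·4 = 55.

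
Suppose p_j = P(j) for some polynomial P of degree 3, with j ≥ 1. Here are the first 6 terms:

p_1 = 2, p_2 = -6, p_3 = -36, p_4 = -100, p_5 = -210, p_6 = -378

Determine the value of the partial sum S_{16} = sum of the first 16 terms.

1st diffs: -8, -30, -64, -110, -168.
2nd diffs: -22, -34, -46, -58.
3rd diffs: -12, -12, -12 (constant).
Newton forward-difference form: p_j = 2 + (-8)·C(j-1,1) + (-22)·C(j-1,2) + (-12)·C(j-1,3).
Continuing: …, -616, -936, -1350, -1870, …, p_{16} = -7888.
Summing j = 1..16 (16 terms) gives -35088.

-35088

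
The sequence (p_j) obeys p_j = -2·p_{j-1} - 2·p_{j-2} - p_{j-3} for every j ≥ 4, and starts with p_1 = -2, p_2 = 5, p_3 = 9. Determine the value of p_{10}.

-26

Compute successive terms:
p_4 = -26, p_5 = 29, p_6 = -15, p_7 = -2, p_8 = 5, p_9 = 9, p_{10} = -26.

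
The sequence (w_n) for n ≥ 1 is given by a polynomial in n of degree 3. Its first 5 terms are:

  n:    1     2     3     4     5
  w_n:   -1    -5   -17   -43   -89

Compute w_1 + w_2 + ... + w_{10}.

-2410

1st diffs: -4, -12, -26, -46.
2nd diffs: -8, -14, -20.
3rd diffs: -6, -6 (constant).
Newton forward-difference form: w_n = -1 + (-4)·C(n-1,1) + (-8)·C(n-1,2) + (-6)·C(n-1,3).
Continuing: …, -161, -265, -407, -593, …, w_{10} = -829.
Summing n = 1..10 (10 terms) gives -2410.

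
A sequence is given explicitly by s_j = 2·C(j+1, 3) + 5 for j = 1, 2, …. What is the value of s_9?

245

C(10, 3) = 120, so s_9 = 245.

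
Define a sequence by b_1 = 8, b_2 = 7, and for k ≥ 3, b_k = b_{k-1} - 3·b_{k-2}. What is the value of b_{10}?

322

Applying the relation repeatedly:
b_3 = -17, b_4 = -38, b_5 = 13, b_6 = 127, b_7 = 88, b_8 = -293, b_9 = -557, b_{10} = 322.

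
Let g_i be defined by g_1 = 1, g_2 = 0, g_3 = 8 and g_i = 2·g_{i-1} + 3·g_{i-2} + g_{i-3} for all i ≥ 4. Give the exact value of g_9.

Iterate the recurrence:
g_4 = 17; g_5 = 58; g_6 = 175; g_7 = 541; g_8 = 1665; g_9 = 5128.

5128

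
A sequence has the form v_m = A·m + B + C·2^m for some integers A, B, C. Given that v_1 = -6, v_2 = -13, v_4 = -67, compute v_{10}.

The three given values yield: A + B + 2C = -6; 2A + B + 4C = -13; 4A + B + 16C = -67.
Subtracting the first from the second: A + 2C = -7.
Subtracting the second from the third: 2A + 12C = -54.
Solving: C = -5, A = 3, then B = 1.
Therefore v_{10} = 30 + 1 + (-5)·1024 = -5089.

-5089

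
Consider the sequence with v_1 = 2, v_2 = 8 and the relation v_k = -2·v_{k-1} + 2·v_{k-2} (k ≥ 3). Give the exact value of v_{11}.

v_3 = -12; v_4 = 40; v_5 = -104; v_6 = 288; v_7 = -784; v_8 = 2144; v_9 = -5856; v_{10} = 16000; v_{11} = -43712.

-43712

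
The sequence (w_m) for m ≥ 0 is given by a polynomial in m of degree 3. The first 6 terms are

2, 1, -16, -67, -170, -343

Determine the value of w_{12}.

1st diffs: -1, -17, -51, -103, -173.
2nd diffs: -16, -34, -52, -70.
3rd diffs: -18, -18, -18 (constant).
Newton forward-difference form: w_m = 2 + (-1)·C(m,1) + (-16)·C(m,2) + (-18)·C(m,3).
At m = 12: m = 12, so w_{12} = 2 - 12 - 1056 - 3960 = -5026.

-5026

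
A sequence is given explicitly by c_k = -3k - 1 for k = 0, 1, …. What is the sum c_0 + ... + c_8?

-117

Over k = 0..8: Σk = 36.
Total = (-3)·36 + (-1)·9 = -117.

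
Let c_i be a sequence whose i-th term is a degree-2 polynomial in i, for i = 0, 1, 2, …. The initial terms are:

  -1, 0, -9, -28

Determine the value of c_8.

-273

1st diffs: 1, -9, -19.
2nd diffs: -10, -10 (constant).
Newton forward-difference form: c_i = -1 + 1·C(i,1) + (-10)·C(i,2).
At i = 8: i = 8, so c_8 = -1 + 8 - 280 = -273.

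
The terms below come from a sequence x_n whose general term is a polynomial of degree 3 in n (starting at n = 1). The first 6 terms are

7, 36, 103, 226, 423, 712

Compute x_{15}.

10423

1st diffs: 29, 67, 123, 197, 289.
2nd diffs: 38, 56, 74, 92.
3rd diffs: 18, 18, 18 (constant).
Newton forward-difference form: x_n = 7 + 29·C(n-1,1) + 38·C(n-1,2) + 18·C(n-1,3).
At n = 15: n-1 = 14, so x_{15} = 7 + 406 + 3458 + 6552 = 10423.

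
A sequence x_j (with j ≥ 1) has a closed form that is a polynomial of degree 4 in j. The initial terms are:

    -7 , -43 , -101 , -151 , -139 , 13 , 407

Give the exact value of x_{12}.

1st diffs: -36, -58, -50, 12, 152, 394.
2nd diffs: -22, 8, 62, 140, 242.
3rd diffs: 30, 54, 78, 102.
4th diffs: 24, 24, 24 (constant).
Newton forward-difference form: x_j = -7 + (-36)·C(j-1,1) + (-22)·C(j-1,2) + 30·C(j-1,3) + 24·C(j-1,4).
At j = 12: j-1 = 11, so x_{12} = -7 - 396 - 1210 + 4950 + 7920 = 11257.

11257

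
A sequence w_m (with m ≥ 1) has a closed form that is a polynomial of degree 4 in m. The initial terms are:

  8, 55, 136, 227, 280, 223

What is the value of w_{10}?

1st diffs: 47, 81, 91, 53, -57.
2nd diffs: 34, 10, -38, -110.
3rd diffs: -24, -48, -72.
4th diffs: -24, -24 (constant).
So w_m = -m^4 + 6m^3 + 6m^2 + 2m - 5.
Evaluating at m = 10 gives w_{10} = -3385.

-3385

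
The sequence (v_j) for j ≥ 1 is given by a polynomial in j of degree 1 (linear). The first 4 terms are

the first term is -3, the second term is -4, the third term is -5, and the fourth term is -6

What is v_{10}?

1st diffs: -1, -1, -1 (constant).
So v_j = -j - 2.
Evaluating at j = 10 gives v_{10} = -12.

-12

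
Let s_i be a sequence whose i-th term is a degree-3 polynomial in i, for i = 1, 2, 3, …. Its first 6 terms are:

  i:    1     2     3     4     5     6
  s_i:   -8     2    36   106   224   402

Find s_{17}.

9752

1st diffs: 10, 34, 70, 118, 178.
2nd diffs: 24, 36, 48, 60.
3rd diffs: 12, 12, 12 (constant).
Newton forward-difference form: s_i = -8 + 10·C(i-1,1) + 24·C(i-1,2) + 12·C(i-1,3).
At i = 17: i-1 = 16, so s_{17} = -8 + 160 + 2880 + 6720 = 9752.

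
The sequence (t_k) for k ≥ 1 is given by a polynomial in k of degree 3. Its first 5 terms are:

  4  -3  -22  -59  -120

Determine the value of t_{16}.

1st diffs: -7, -19, -37, -61.
2nd diffs: -12, -18, -24.
3rd diffs: -6, -6 (constant).
Newton forward-difference form: t_k = 4 + (-7)·C(k-1,1) + (-12)·C(k-1,2) + (-6)·C(k-1,3).
At k = 16: k-1 = 15, so t_{16} = 4 - 105 - 1260 - 2730 = -4091.

-4091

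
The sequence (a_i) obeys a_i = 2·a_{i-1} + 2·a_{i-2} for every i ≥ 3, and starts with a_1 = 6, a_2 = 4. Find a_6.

368

Applying the relation repeatedly:
a_3 = 20; a_4 = 48; a_5 = 136; a_6 = 368.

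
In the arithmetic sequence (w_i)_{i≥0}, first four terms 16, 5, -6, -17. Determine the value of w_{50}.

-534

Common difference d = -11.
w_i = 16 + (i - 0)·(-11).
w_{50} = 16 + 50·(-11) = -534.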